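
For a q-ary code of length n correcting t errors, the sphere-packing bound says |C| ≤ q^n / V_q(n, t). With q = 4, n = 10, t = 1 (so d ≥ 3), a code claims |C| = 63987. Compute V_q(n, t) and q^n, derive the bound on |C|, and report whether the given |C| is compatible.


V_q(n, t) = 31, q^n = 1048576, Hamming bound = 33825, |C| = 63987 > bound (violated).

Step 1: Compute V_q(n, t) = Σ_{j=0}^1 C(n, j) (q−1)^j.
  j = 0: C(10,0)·(3)^0 = 1·1 = 1.
  j = 1: C(10,1)·(3)^1 = 10·3 = 30.
  V_q(n, t) = 1 + 30 = 31.
Step 2: q^n = 4^10 = 1048576.
Step 3: Hamming bound ⌊q^n / V_q(n,t)⌋ = ⌊1048576/31⌋ = 33825.
Step 4: Compare |C| = 63987 to 33825: violated.
The claimed |C| lies above the Hamming bound, so no 4-ary code of length 10 with d ≥ 3 can have 63987 codewords.


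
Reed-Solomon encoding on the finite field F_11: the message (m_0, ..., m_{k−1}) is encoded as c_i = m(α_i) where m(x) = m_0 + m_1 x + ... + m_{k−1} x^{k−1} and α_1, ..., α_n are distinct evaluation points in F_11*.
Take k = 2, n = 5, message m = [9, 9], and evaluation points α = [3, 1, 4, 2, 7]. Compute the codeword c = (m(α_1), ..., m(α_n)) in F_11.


c = [3, 7, 1, 5, 6]

Message polynomial: m(x) = 9 + 9·x (mod 11).
For each evaluation point α_i, compute m(α_i) mod 11:
  α_1 = 3: Horner steps 9 → 3, so m(3) = 3.
  α_2 = 1: Horner steps 9 → 7, so m(1) = 7.
  α_3 = 4: Horner steps 9 → 1, so m(4) = 1.
  α_4 = 2: Horner steps 9 → 5, so m(2) = 5.
  α_5 = 7: Horner steps 9 → 6, so m(7) = 6.
Codeword c = [3, 7, 1, 5, 6] ∈ F_11^5.


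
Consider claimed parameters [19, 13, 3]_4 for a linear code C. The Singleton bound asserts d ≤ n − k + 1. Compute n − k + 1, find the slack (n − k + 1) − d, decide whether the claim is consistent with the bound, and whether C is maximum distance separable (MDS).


Singleton RHS = n − k + 1 = 7, slack = 4, bound satisfied, not MDS.

Singleton bound: d ≤ n − k + 1.
Here n = 19, k = 13, so n − k + 1 = 7.
Given d = 3, check d ≤ 7: YES.
Slack = (n − k + 1) − d = 4.
The code is NOT MDS (slack = 4 > 0).
Description: the claimed parameters are [19, 13, 3]_4; such a code would be non-MDS.


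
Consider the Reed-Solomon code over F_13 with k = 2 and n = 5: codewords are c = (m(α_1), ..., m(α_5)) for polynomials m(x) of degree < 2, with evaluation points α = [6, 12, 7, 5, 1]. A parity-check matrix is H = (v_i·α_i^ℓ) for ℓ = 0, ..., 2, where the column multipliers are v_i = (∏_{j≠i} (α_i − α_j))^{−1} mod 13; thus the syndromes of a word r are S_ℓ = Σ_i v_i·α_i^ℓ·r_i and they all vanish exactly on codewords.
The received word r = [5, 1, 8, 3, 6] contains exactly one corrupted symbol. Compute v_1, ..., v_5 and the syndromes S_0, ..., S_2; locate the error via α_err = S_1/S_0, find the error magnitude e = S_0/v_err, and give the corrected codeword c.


S = (8, 9, 2), error at position 1, error magnitude e = 6, c = [12, 1, 8, 3, 6].

Step 1: column multipliers v_i = (∏_{j≠i}(α_i − α_j))^{−1} mod 13.
  i = 1 (α = 6): (6−12)(6−7)(6−5)(6−1) = (−6)·(−1)·1·5 = 30 ≡ 4, so v_1 = 4^{−1} = 10 (mod 13).
  i = 2 (α = 12): (12−6)(12−7)(12−5)(12−1) = 6·5·7·11 = 2310 ≡ 9, so v_2 = 9^{−1} = 3 (mod 13).
  i = 3 (α = 7): (7−6)(7−12)(7−5)(7−1) = 1·(−5)·2·6 = −60 ≡ 5, so v_3 = 5^{−1} = 8 (mod 13).
  i = 4 (α = 5): (5−6)(5−12)(5−7)(5−1) = (−1)·(−7)·(−2)·4 = −56 ≡ 9, so v_4 = 9^{−1} = 3 (mod 13).
  i = 5 (α = 1): (1−6)(1−12)(1−7)(1−5) = (−5)·(−11)·(−6)·(−4) = 1320 ≡ 7, so v_5 = 7^{−1} = 2 (mod 13).
  v = [10, 3, 8, 3, 2].
Step 2: syndromes of r = [5, 1, 8, 3, 6] (all sums mod 13).
  S_0 = Σ v_i r_i = 10·5 + 3·1 + 8·8 + 3·3 + 2·6 = 138 ≡ 8.
  S_1 = Σ v_i α_i r_i = 10·6·5 + 3·12·1 + 8·7·8 + 3·5·3 + 2·1·6 = 841 ≡ 9.
  α_i^2 mod 13 = [10, 1, 10, 12, 1].
  S_2 = Σ v_i α_i^2 r_i = 10·10·5 + 3·1·1 + 8·10·8 + 3·12·3 + 2·1·6 = 1263 ≡ 2.
  S = (8, 9, 2) ≠ 0, so r is not a codeword (an error is present).
Step 3: locate the error. For a single error e at position i, S_ℓ = v_i·e·α_i^ℓ, so α_err = S_1/S_0.
  S_0^{−1} = 8^{−1} = 5 (mod 13), so α_err = 9·5 = 45 ≡ 6 = α_1. Error position i = 1.
  Consistency check: S_2/S_1 = 2·3 = 6 ≡ 6 = α_err ✓ (single-error assumption holds).
Step 4: error magnitude e = S_0/v_1 = S_0·∏_{j≠1}(α_1 − α_j) = 8·4 = 32 ≡ 6 (mod 13).
Step 5: correct position 1: c_1 = r_1 − e = 5 − 6 ≡ 12 (mod 13). Hence c = [12, 1, 8, 3, 6].
  Check: interpolating c through the α_i gives m(x) = 10 + 9·x (degree < 2) with m(α_i) = c_i for every i, so c is indeed a codeword.


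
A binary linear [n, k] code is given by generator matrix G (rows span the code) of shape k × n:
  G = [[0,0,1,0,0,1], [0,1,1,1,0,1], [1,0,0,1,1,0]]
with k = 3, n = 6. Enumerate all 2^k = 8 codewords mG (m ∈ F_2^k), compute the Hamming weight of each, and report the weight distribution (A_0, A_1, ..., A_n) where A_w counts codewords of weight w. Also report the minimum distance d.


Weight distribution: A_0 = 1, A_2 = 2, A_3 = 2, A_4 = 1, A_5 = 2. Minimum distance d = 2.

Enumerate all 2^3 = 8 messages m ∈ F_2^3.
For each, compute codeword c = mG in F_2^6, then tally its weight.
  m = 000 → c = 000000, weight = 0.
  m = 100 → c = 001001, weight = 2.
  m = 010 → c = 011101, weight = 4.
  m = 110 → c = 010100, weight = 2.
  m = 001 → c = 100110, weight = 3.
  m = 101 → c = 101111, weight = 5.
  m = 011 → c = 111011, weight = 5.
  m = 111 → c = 110010, weight = 3.
Tally weights:
  weight 0: 1 codewords.
  weight 2: 2 codewords.
  weight 3: 2 codewords.
  weight 4: 1 codewords.
  weight 5: 2 codewords.
Minimum distance d = smallest w > 0 with A_w > 0 = 2.
Sanity: Σ A_w = 8 = 2^3 = 8 ✓.


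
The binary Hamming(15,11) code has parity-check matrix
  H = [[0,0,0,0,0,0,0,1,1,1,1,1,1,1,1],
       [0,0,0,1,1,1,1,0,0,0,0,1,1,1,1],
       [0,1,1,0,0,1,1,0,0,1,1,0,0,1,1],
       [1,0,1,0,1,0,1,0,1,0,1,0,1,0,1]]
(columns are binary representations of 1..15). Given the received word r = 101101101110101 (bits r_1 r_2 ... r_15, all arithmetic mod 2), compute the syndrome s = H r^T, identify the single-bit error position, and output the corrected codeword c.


s = (1, 1, 0, 1)^T, error position = 13, corrected codeword c = 101101101110001

Compute s = H r^T mod 2 one row at a time:
  s_1 = 0 + 1 + 1 + 1 + 0 + 1 + 0 + 1 = 5 ≡ 1 (mod 2).
  s_2 = 1 + 0 + 1 + 1 + 0 + 1 + 0 + 1 = 5 ≡ 1 (mod 2).
  s_3 = 0 + 1 + 1 + 1 + 1 + 1 + 0 + 1 = 6 ≡ 0 (mod 2).
  s_4 = 1 + 1 + 0 + 1 + 1 + 1 + 1 + 1 = 7 ≡ 1 (mod 2).
s = (1, 1, 0, 1)^T — this equals column 13 of H (binary 1101), so error is at position 13.
Correct: flip bit 13 of r = 101101101110101 to get c = 101101101110001.


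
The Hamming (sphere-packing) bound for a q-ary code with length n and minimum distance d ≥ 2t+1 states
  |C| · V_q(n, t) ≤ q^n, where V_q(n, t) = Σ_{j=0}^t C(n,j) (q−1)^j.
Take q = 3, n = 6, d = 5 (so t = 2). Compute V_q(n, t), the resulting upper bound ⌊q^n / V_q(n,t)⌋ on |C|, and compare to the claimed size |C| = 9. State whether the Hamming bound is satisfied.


V_q(n, t) = 73, q^n = 729, Hamming bound = 9, |C| = 9 ≤ bound (satisfied).

Step 1: Compute V_q(n, t) = Σ_{j=0}^2 C(n, j) (q−1)^j.
  j = 0: C(6,0)·(2)^0 = 1·1 = 1.
  j = 1: C(6,1)·(2)^1 = 6·2 = 12.
  j = 2: C(6,2)·(2)^2 = 15·4 = 60.
  V_q(n, t) = 1 + 12 + 60 = 73.
Step 2: q^n = 3^6 = 729.
Step 3: Hamming bound ⌊q^n / V_q(n,t)⌋ = ⌊729/73⌋ = 9.
Step 4: Compare |C| = 9 to 9: satisfied.
The claimed |C| lies at the Hamming bound (tight).


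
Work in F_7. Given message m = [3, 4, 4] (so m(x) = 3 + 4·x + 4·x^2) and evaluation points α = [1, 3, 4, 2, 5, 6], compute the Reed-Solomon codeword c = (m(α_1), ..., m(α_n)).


c = [4, 2, 6, 6, 4, 3]

Message polynomial: m(x) = 3 + 4·x + 4·x^2 (mod 7).
For each evaluation point α_i, compute m(α_i) mod 7:
  α_1 = 1: Horner steps 4 → 1 → 4, so m(1) = 4.
  α_2 = 3: Horner steps 4 → 2 → 2, so m(3) = 2.
  α_3 = 4: Horner steps 4 → 6 → 6, so m(4) = 6.
  α_4 = 2: Horner steps 4 → 5 → 6, so m(2) = 6.
  α_5 = 5: Horner steps 4 → 3 → 4, so m(5) = 4.
  α_6 = 6: Horner steps 4 → 0 → 3, so m(6) = 3.
Codeword c = [4, 2, 6, 6, 4, 3] ∈ F_7^6.


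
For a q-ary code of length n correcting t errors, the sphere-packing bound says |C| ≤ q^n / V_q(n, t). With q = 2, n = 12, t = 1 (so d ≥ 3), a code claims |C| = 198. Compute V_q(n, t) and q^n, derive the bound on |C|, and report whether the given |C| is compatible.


V_q(n, t) = 13, q^n = 4096, Hamming bound = 315, |C| = 198 ≤ bound (satisfied).

Step 1: Compute V_q(n, t) = Σ_{j=0}^1 C(n, j) (q−1)^j.
  j = 0: C(12,0)·(1)^0 = 1·1 = 1.
  j = 1: C(12,1)·(1)^1 = 12·1 = 12.
  V_q(n, t) = 1 + 12 = 13.
Step 2: q^n = 2^12 = 4096.
Step 3: Hamming bound ⌊q^n / V_q(n,t)⌋ = ⌊4096/13⌋ = 315.
Step 4: Compare |C| = 198 to 315: satisfied.
The claimed |C| lies below the Hamming bound.


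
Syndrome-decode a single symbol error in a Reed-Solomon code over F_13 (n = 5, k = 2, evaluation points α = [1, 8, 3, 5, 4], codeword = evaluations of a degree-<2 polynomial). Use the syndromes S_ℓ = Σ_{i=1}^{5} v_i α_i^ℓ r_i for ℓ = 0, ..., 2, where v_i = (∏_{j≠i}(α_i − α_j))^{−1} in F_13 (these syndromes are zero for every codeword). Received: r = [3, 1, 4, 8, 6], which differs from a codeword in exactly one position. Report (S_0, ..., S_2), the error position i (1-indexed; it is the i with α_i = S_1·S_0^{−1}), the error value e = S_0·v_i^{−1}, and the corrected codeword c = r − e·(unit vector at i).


S = (10, 10, 10), error at position 1, error magnitude e = 3, c = [0, 1, 4, 8, 6].

Step 1: column multipliers v_i = (∏_{j≠i}(α_i − α_j))^{−1} mod 13.
  i = 1 (α = 1): (1−8)(1−3)(1−5)(1−4) = (−7)·(−2)·(−4)·(−3) = 168 ≡ 12, so v_1 = 12^{−1} = 12 (mod 13).
  i = 2 (α = 8): (8−1)(8−3)(8−5)(8−4) = 7·5·3·4 = 420 ≡ 4, so v_2 = 4^{−1} = 10 (mod 13).
  i = 3 (α = 3): (3−1)(3−8)(3−5)(3−4) = 2·(−5)·(−2)·(−1) = −20 ≡ 6, so v_3 = 6^{−1} = 11 (mod 13).
  i = 4 (α = 5): (5−1)(5−8)(5−3)(5−4) = 4·(−3)·2·1 = −24 ≡ 2, so v_4 = 2^{−1} = 7 (mod 13).
  i = 5 (α = 4): (4−1)(4−8)(4−3)(4−5) = 3·(−4)·1·(−1) = 12 ≡ 12, so v_5 = 12^{−1} = 12 (mod 13).
  v = [12, 10, 11, 7, 12].
Step 2: syndromes of r = [3, 1, 4, 8, 6] (all sums mod 13).
  S_0 = Σ v_i r_i = 12·3 + 10·1 + 11·4 + 7·8 + 12·6 = 218 ≡ 10.
  S_1 = Σ v_i α_i r_i = 12·1·3 + 10·8·1 + 11·3·4 + 7·5·8 + 12·4·6 = 816 ≡ 10.
  α_i^2 mod 13 = [1, 12, 9, 12, 3].
  S_2 = Σ v_i α_i^2 r_i = 12·1·3 + 10·12·1 + 11·9·4 + 7·12·8 + 12·3·6 = 1440 ≡ 10.
  S = (10, 10, 10) ≠ 0, so r is not a codeword (an error is present).
Step 3: locate the error. For a single error e at position i, S_ℓ = v_i·e·α_i^ℓ, so α_err = S_1/S_0.
  S_0^{−1} = 10^{−1} = 4 (mod 13), so α_err = 10·4 = 40 ≡ 1 = α_1. Error position i = 1.
  Consistency check: S_2/S_1 = 10·4 = 40 ≡ 1 = α_err ✓ (single-error assumption holds).
Step 4: error magnitude e = S_0/v_1 = S_0·∏_{j≠1}(α_1 − α_j) = 10·12 = 120 ≡ 3 (mod 13).
Step 5: correct position 1: c_1 = r_1 − e = 3 − 3 ≡ 0 (mod 13). Hence c = [0, 1, 4, 8, 6].
  Check: interpolating c through the α_i gives m(x) = 11 + 2·x (degree < 2) with m(α_i) = c_i for every i, so c is indeed a codeword.


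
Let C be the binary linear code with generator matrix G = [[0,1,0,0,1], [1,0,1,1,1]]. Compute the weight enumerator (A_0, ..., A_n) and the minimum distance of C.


Weight distribution: A_0 = 1, A_2 = 1, A_4 = 2. Minimum distance d = 2.

Enumerate all 2^2 = 4 messages m ∈ F_2^2.
For each, compute codeword c = mG in F_2^5, then tally its weight.
  m = 00 → c = 00000, weight = 0.
  m = 10 → c = 01001, weight = 2.
  m = 01 → c = 10111, weight = 4.
  m = 11 → c = 11110, weight = 4.
Tally weights:
  weight 0: 1 codewords.
  weight 2: 1 codewords.
  weight 4: 2 codewords.
Minimum distance d = smallest w > 0 with A_w > 0 = 2.
Sanity: Σ A_w = 4 = 2^2 = 4 ✓.


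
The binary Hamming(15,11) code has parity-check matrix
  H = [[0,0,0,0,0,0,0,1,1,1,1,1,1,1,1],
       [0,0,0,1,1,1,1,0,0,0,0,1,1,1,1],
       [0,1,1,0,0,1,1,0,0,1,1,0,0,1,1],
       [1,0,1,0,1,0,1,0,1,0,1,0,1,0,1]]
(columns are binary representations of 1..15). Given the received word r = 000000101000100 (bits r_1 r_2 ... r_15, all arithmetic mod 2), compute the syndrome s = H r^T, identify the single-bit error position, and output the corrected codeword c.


s = (0, 0, 1, 1)^T, error position = 3, corrected codeword c = 001000101000100

Compute s = H r^T mod 2 one row at a time:
  s_1 = 0 + 1 + 0 + 0 + 0 + 1 + 0 + 0 = 2 ≡ 0 (mod 2).
  s_2 = 0 + 0 + 0 + 1 + 0 + 1 + 0 + 0 = 2 ≡ 0 (mod 2).
  s_3 = 0 + 0 + 0 + 1 + 0 + 0 + 0 + 0 = 1 ≡ 1 (mod 2).
  s_4 = 0 + 0 + 0 + 1 + 1 + 0 + 1 + 0 = 3 ≡ 1 (mod 2).
s = (0, 0, 1, 1)^T — this equals column 3 of H (binary 0011), so error is at position 3.
Correct: flip bit 3 of r = 000000101000100 to get c = 001000101000100.


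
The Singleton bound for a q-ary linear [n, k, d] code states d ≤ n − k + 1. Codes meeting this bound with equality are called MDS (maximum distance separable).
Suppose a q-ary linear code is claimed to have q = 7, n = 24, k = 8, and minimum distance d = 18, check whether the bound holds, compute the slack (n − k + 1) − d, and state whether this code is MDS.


Singleton RHS = n − k + 1 = 17, slack = -1, bound violated (no such code; not MDS).

Singleton bound: d ≤ n − k + 1.
Here n = 24, k = 8, so n − k + 1 = 17.
Given d = 18, check d ≤ 17: NO.
Slack = (n − k + 1) − d = -1.
The slack is negative: d = 18 exceeds n − k + 1 = 17 by 1, so the Singleton bound is violated and no linear [24, 8, 18]_7 code can exist. In particular it is not MDS (MDS requires d = n − k + 1 exactly).
Description: the claimed parameters are [24, 8, 18]_7; such a code would be impossible (violates the Singleton bound).


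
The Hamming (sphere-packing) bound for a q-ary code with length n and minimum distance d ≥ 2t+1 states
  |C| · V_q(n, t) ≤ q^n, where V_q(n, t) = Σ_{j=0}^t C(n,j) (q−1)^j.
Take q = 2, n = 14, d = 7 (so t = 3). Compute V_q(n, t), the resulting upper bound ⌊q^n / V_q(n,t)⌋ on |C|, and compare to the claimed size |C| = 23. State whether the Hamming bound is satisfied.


V_q(n, t) = 470, q^n = 16384, Hamming bound = 34, |C| = 23 ≤ bound (satisfied).

Step 1: Compute V_q(n, t) = Σ_{j=0}^3 C(n, j) (q−1)^j.
  j = 0: C(14,0)·(1)^0 = 1·1 = 1.
  j = 1: C(14,1)·(1)^1 = 14·1 = 14.
  j = 2: C(14,2)·(1)^2 = 91·1 = 91.
  j = 3: C(14,3)·(1)^3 = 364·1 = 364.
  V_q(n, t) = 1 + 14 + 91 + 364 = 470.
Step 2: q^n = 2^14 = 16384.
Step 3: Hamming bound ⌊q^n / V_q(n,t)⌋ = ⌊16384/470⌋ = 34.
Step 4: Compare |C| = 23 to 34: satisfied.
The claimed |C| lies below the Hamming bound.


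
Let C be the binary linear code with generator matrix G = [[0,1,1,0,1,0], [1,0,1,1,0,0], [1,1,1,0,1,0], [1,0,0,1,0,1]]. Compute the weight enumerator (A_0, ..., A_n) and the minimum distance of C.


Weight distribution: A_0 = 1, A_1 = 1, A_2 = 3, A_3 = 6, A_4 = 3, A_5 = 1, A_6 = 1. Minimum distance d = 1.

Enumerate all 2^4 = 16 messages m ∈ F_2^4.
For each, compute codeword c = mG in F_2^6, then tally its weight.
  m = 0000 → c = 000000, weight = 0.
  m = 1000 → c = 011010, weight = 3.
  m = 0100 → c = 101100, weight = 3.
  m = 1100 → c = 110110, weight = 4.
  m = 0010 → c = 111010, weight = 4.
  m = 1010 → c = 100000, weight = 1.
  m = 0110 → c = 010110, weight = 3.
  m = 1110 → c = 001100, weight = 2.
  m = 0001 → c = 100101, weight = 3.
  m = 1001 → c = 111111, weight = 6.
  m = 0101 → c = 001001, weight = 2.
  m = 1101 → c = 010011, weight = 3.
  m = 0011 → c = 011111, weight = 5.
  m = 1011 → c = 000101, weight = 2.
  m = 0111 → c = 110011, weight = 4.
  m = 1111 → c = 101001, weight = 3.
Tally weights:
  weight 0: 1 codewords.
  weight 1: 1 codewords.
  weight 2: 3 codewords.
  weight 3: 6 codewords.
  weight 4: 3 codewords.
  weight 5: 1 codewords.
  weight 6: 1 codewords.
Minimum distance d = smallest w > 0 with A_w > 0 = 1.
Sanity: Σ A_w = 16 = 2^4 = 16 ✓.


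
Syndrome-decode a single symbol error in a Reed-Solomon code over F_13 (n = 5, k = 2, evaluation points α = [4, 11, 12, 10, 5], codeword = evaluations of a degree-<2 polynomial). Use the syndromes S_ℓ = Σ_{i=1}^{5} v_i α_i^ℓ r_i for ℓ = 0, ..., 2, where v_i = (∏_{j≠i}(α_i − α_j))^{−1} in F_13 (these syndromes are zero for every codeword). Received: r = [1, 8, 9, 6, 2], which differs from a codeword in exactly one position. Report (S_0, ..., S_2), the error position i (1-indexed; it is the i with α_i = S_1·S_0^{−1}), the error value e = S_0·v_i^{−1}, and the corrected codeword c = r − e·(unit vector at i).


S = (8, 2, 7), error at position 4, error magnitude e = 12, c = [1, 8, 9, 7, 2].

Step 1: column multipliers v_i = (∏_{j≠i}(α_i − α_j))^{−1} mod 13.
  i = 1 (α = 4): (4−11)(4−12)(4−10)(4−5) = (−7)·(−8)·(−6)·(−1) = 336 ≡ 11, so v_1 = 11^{−1} = 6 (mod 13).
  i = 2 (α = 11): (11−4)(11−12)(11−10)(11−5) = 7·(−1)·1·6 = −42 ≡ 10, so v_2 = 10^{−1} = 4 (mod 13).
  i = 3 (α = 12): (12−4)(12−11)(12−10)(12−5) = 8·1·2·7 = 112 ≡ 8, so v_3 = 8^{−1} = 5 (mod 13).
  i = 4 (α = 10): (10−4)(10−11)(10−12)(10−5) = 6·(−1)·(−2)·5 = 60 ≡ 8, so v_4 = 8^{−1} = 5 (mod 13).
  i = 5 (α = 5): (5−4)(5−11)(5−12)(5−10) = 1·(−6)·(−7)·(−5) = −210 ≡ 11, so v_5 = 11^{−1} = 6 (mod 13).
  v = [6, 4, 5, 5, 6].
Step 2: syndromes of r = [1, 8, 9, 6, 2] (all sums mod 13).
  S_0 = Σ v_i r_i = 6·1 + 4·8 + 5·9 + 5·6 + 6·2 = 125 ≡ 8.
  S_1 = Σ v_i α_i r_i = 6·4·1 + 4·11·8 + 5·12·9 + 5·10·6 + 6·5·2 = 1276 ≡ 2.
  α_i^2 mod 13 = [3, 4, 1, 9, 12].
  S_2 = Σ v_i α_i^2 r_i = 6·3·1 + 4·4·8 + 5·1·9 + 5·9·6 + 6·12·2 = 605 ≡ 7.
  S = (8, 2, 7) ≠ 0, so r is not a codeword (an error is present).
Step 3: locate the error. For a single error e at position i, S_ℓ = v_i·e·α_i^ℓ, so α_err = S_1/S_0.
  S_0^{−1} = 8^{−1} = 5 (mod 13), so α_err = 2·5 = 10 ≡ 10 = α_4. Error position i = 4.
  Consistency check: S_2/S_1 = 7·7 = 49 ≡ 10 = α_err ✓ (single-error assumption holds).
Step 4: error magnitude e = S_0/v_4 = S_0·∏_{j≠4}(α_4 − α_j) = 8·8 = 64 ≡ 12 (mod 13).
Step 5: correct position 4: c_4 = r_4 − e = 6 − 12 ≡ 7 (mod 13). Hence c = [1, 8, 9, 7, 2].
  Check: interpolating c through the α_i gives m(x) = 10 + 1·x (degree < 2) with m(α_i) = c_i for every i, so c is indeed a codeword.


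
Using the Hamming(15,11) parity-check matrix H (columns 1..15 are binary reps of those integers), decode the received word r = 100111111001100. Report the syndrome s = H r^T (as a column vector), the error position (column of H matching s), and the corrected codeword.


s = (0, 0, 0, 1)^T, error position = 1, corrected codeword c = 000111111001100

Compute s = H r^T mod 2 one row at a time:
  s_1 = 1 + 1 + 0 + 0 + 1 + 1 + 0 + 0 = 4 ≡ 0 (mod 2).
  s_2 = 1 + 1 + 1 + 1 + 1 + 1 + 0 + 0 = 6 ≡ 0 (mod 2).
  s_3 = 0 + 0 + 1 + 1 + 0 + 0 + 0 + 0 = 2 ≡ 0 (mod 2).
  s_4 = 1 + 0 + 1 + 1 + 1 + 0 + 1 + 0 = 5 ≡ 1 (mod 2).
s = (0, 0, 0, 1)^T — this equals column 1 of H (binary 0001), so error is at position 1.
Correct: flip bit 1 of r = 100111111001100 to get c = 000111111001100.


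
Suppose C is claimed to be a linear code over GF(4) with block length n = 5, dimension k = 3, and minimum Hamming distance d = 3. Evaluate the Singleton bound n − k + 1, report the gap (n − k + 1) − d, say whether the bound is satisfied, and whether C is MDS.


Singleton RHS = n − k + 1 = 3, slack = 0, bound satisfied, MDS.

Singleton bound: d ≤ n − k + 1.
Here n = 5, k = 3, so n − k + 1 = 3.
Given d = 3, check d ≤ 3: YES.
Slack = (n − k + 1) − d = 0.
The code is MDS (slack = 0).
Description: the claimed parameters are [5, 3, 3]_4; such a code would be MDS (meets Singleton bound).


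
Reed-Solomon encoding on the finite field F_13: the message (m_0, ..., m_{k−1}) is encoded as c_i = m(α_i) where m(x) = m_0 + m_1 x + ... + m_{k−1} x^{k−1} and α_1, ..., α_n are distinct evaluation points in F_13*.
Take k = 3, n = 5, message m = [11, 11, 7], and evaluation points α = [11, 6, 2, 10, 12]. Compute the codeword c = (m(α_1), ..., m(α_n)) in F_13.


c = [4, 4, 9, 2, 7]

Message polynomial: m(x) = 11 + 11·x + 7·x^2 (mod 13).
For each evaluation point α_i, compute m(α_i) mod 13:
  α_1 = 11: Horner steps 7 → 10 → 4, so m(11) = 4.
  α_2 = 6: Horner steps 7 → 1 → 4, so m(6) = 4.
  α_3 = 2: Horner steps 7 → 12 → 9, so m(2) = 9.
  α_4 = 10: Horner steps 7 → 3 → 2, so m(10) = 2.
  α_5 = 12: Horner steps 7 → 4 → 7, so m(12) = 7.
Codeword c = [4, 4, 9, 2, 7] ∈ F_13^5.


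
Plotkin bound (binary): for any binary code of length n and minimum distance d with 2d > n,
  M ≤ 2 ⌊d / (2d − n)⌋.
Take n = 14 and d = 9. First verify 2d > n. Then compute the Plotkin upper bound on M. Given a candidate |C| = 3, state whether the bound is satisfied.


Plotkin bound M ≤ 4; given |C| = 3 ≤ bound (satisfied).

Check applicability: 2d = 18, n = 14.
2d − n = 4 > 0, so Plotkin applies.
Compute d/(2d−n) = 9/4 ≈ 2.2500.
⌊d/(2d−n)⌋ = 2.
Plotkin bound: M ≤ 2·2 = 4.
Given |C| = 3, check: satisfied.
This |C| is below the Plotkin bound.


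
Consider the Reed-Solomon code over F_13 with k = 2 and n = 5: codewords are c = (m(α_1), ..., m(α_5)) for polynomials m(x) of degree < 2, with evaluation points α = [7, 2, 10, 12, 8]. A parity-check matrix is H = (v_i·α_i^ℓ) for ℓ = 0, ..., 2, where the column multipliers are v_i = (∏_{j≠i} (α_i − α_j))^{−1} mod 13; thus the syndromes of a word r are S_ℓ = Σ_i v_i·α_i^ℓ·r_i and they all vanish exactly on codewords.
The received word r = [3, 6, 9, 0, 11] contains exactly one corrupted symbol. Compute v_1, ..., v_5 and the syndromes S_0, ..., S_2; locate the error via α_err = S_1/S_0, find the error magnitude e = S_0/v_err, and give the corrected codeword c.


S = (5, 1, 8), error at position 5, error magnitude e = 6, c = [3, 6, 9, 0, 5].

Step 1: column multipliers v_i = (∏_{j≠i}(α_i − α_j))^{−1} mod 13.
  i = 1 (α = 7): (7−2)(7−10)(7−12)(7−8) = 5·(−3)·(−5)·(−1) = −75 ≡ 3, so v_1 = 3^{−1} = 9 (mod 13).
  i = 2 (α = 2): (2−7)(2−10)(2−12)(2−8) = (−5)·(−8)·(−10)·(−6) = 2400 ≡ 8, so v_2 = 8^{−1} = 5 (mod 13).
  i = 3 (α = 10): (10−7)(10−2)(10−12)(10−8) = 3·8·(−2)·2 = −96 ≡ 8, so v_3 = 8^{−1} = 5 (mod 13).
  i = 4 (α = 12): (12−7)(12−2)(12−10)(12−8) = 5·10·2·4 = 400 ≡ 10, so v_4 = 10^{−1} = 4 (mod 13).
  i = 5 (α = 8): (8−7)(8−2)(8−10)(8−12) = 1·6·(−2)·(−4) = 48 ≡ 9, so v_5 = 9^{−1} = 3 (mod 13).
  v = [9, 5, 5, 4, 3].
Step 2: syndromes of r = [3, 6, 9, 0, 11] (all sums mod 13).
  S_0 = Σ v_i r_i = 9·3 + 5·6 + 5·9 + 4·0 + 3·11 = 135 ≡ 5.
  S_1 = Σ v_i α_i r_i = 9·7·3 + 5·2·6 + 5·10·9 + 4·12·0 + 3·8·11 = 963 ≡ 1.
  α_i^2 mod 13 = [10, 4, 9, 1, 12].
  S_2 = Σ v_i α_i^2 r_i = 9·10·3 + 5·4·6 + 5·9·9 + 4·1·0 + 3·12·11 = 1191 ≡ 8.
  S = (5, 1, 8) ≠ 0, so r is not a codeword (an error is present).
Step 3: locate the error. For a single error e at position i, S_ℓ = v_i·e·α_i^ℓ, so α_err = S_1/S_0.
  S_0^{−1} = 5^{−1} = 8 (mod 13), so α_err = 1·8 = 8 ≡ 8 = α_5. Error position i = 5.
  Consistency check: S_2/S_1 = 8·1 = 8 ≡ 8 = α_err ✓ (single-error assumption holds).
Step 4: error magnitude e = S_0/v_5 = S_0·∏_{j≠5}(α_5 − α_j) = 5·9 = 45 ≡ 6 (mod 13).
Step 5: correct position 5: c_5 = r_5 − e = 11 − 6 ≡ 5 (mod 13). Hence c = [3, 6, 9, 0, 5].
  Check: interpolating c through the α_i gives m(x) = 2 + 2·x (degree < 2) with m(α_i) = c_i for every i, so c is indeed a codeword.


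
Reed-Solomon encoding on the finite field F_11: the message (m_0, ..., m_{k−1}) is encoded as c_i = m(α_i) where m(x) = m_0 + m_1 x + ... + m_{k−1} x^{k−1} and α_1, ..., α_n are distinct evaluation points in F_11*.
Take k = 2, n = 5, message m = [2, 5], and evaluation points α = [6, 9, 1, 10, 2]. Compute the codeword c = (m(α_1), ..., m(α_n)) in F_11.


c = [10, 3, 7, 8, 1]

Message polynomial: m(x) = 2 + 5·x (mod 11).
For each evaluation point α_i, compute m(α_i) mod 11:
  α_1 = 6: Horner steps 5 → 10, so m(6) = 10.
  α_2 = 9: Horner steps 5 → 3, so m(9) = 3.
  α_3 = 1: Horner steps 5 → 7, so m(1) = 7.
  α_4 = 10: Horner steps 5 → 8, so m(10) = 8.
  α_5 = 2: Horner steps 5 → 1, so m(2) = 1.
Codeword c = [10, 3, 7, 8, 1] ∈ F_11^5.


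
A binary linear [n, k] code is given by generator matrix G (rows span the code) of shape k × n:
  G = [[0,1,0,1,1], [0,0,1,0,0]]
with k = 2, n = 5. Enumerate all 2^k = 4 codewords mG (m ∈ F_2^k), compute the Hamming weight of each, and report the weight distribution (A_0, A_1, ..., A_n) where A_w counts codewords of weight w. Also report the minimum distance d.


Weight distribution: A_0 = 1, A_1 = 1, A_3 = 1, A_4 = 1. Minimum distance d = 1.

Enumerate all 2^2 = 4 messages m ∈ F_2^2.
For each, compute codeword c = mG in F_2^5, then tally its weight.
  m = 00 → c = 00000, weight = 0.
  m = 10 → c = 01011, weight = 3.
  m = 01 → c = 00100, weight = 1.
  m = 11 → c = 01111, weight = 4.
Tally weights:
  weight 0: 1 codewords.
  weight 1: 1 codewords.
  weight 3: 1 codewords.
  weight 4: 1 codewords.
Minimum distance d = smallest w > 0 with A_w > 0 = 1.
Sanity: Σ A_w = 4 = 2^2 = 4 ✓.


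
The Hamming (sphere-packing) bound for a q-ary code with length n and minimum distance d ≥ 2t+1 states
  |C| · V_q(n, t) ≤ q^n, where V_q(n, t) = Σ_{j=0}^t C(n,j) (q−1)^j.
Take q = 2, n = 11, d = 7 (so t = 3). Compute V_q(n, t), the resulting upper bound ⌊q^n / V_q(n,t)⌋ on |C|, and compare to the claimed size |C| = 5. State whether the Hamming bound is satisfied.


V_q(n, t) = 232, q^n = 2048, Hamming bound = 8, |C| = 5 ≤ bound (satisfied).

Step 1: Compute V_q(n, t) = Σ_{j=0}^3 C(n, j) (q−1)^j.
  j = 0: C(11,0)·(1)^0 = 1·1 = 1.
  j = 1: C(11,1)·(1)^1 = 11·1 = 11.
  j = 2: C(11,2)·(1)^2 = 55·1 = 55.
  j = 3: C(11,3)·(1)^3 = 165·1 = 165.
  V_q(n, t) = 1 + 11 + 55 + 165 = 232.
Step 2: q^n = 2^11 = 2048.
Step 3: Hamming bound ⌊q^n / V_q(n,t)⌋ = ⌊2048/232⌋ = 8.
Step 4: Compare |C| = 5 to 8: satisfied.
The claimed |C| lies below the Hamming bound.


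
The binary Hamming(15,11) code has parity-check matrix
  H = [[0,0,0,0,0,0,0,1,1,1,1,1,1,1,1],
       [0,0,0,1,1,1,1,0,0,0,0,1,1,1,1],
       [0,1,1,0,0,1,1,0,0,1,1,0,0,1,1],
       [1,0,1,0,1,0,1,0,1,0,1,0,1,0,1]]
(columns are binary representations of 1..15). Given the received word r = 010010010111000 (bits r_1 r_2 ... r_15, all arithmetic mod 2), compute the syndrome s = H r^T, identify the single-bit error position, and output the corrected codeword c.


s = (0, 0, 1, 0)^T, error position = 2, corrected codeword c = 000010010111000

Compute s = H r^T mod 2 one row at a time:
  s_1 = 1 + 0 + 1 + 1 + 1 + 0 + 0 + 0 = 4 ≡ 0 (mod 2).
  s_2 = 0 + 1 + 0 + 0 + 1 + 0 + 0 + 0 = 2 ≡ 0 (mod 2).
  s_3 = 1 + 0 + 0 + 0 + 1 + 1 + 0 + 0 = 3 ≡ 1 (mod 2).
  s_4 = 0 + 0 + 1 + 0 + 0 + 1 + 0 + 0 = 2 ≡ 0 (mod 2).
s = (0, 0, 1, 0)^T — this equals column 2 of H (binary 0010), so error is at position 2.
Correct: flip bit 2 of r = 010010010111000 to get c = 000010010111000.


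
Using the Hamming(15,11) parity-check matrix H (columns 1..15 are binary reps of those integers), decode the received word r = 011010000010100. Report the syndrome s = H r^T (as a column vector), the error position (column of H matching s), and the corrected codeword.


s = (0, 0, 1, 0)^T, error position = 2, corrected codeword c = 001010000010100

Compute s = H r^T mod 2 one row at a time:
  s_1 = 0 + 0 + 0 + 1 + 0 + 1 + 0 + 0 = 2 ≡ 0 (mod 2).
  s_2 = 0 + 1 + 0 + 0 + 0 + 1 + 0 + 0 = 2 ≡ 0 (mod 2).
  s_3 = 1 + 1 + 0 + 0 + 0 + 1 + 0 + 0 = 3 ≡ 1 (mod 2).
  s_4 = 0 + 1 + 1 + 0 + 0 + 1 + 1 + 0 = 4 ≡ 0 (mod 2).
s = (0, 0, 1, 0)^T — this equals column 2 of H (binary 0010), so error is at position 2.
Correct: flip bit 2 of r = 011010000010100 to get c = 001010000010100.


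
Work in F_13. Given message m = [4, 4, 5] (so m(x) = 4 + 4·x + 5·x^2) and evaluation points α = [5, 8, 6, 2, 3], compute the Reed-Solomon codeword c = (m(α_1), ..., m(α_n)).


c = [6, 5, 0, 6, 9]

Message polynomial: m(x) = 4 + 4·x + 5·x^2 (mod 13).
For each evaluation point α_i, compute m(α_i) mod 13:
  α_1 = 5: Horner steps 5 → 3 → 6, so m(5) = 6.
  α_2 = 8: Horner steps 5 → 5 → 5, so m(8) = 5.
  α_3 = 6: Horner steps 5 → 8 → 0, so m(6) = 0.
  α_4 = 2: Horner steps 5 → 1 → 6, so m(2) = 6.
  α_5 = 3: Horner steps 5 → 6 → 9, so m(3) = 9.
Codeword c = [6, 5, 0, 6, 9] ∈ F_13^5.


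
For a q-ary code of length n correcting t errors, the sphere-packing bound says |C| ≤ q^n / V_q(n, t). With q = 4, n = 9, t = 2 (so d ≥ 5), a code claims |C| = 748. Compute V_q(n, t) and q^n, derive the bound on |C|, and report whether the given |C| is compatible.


V_q(n, t) = 352, q^n = 262144, Hamming bound = 744, |C| = 748 > bound (violated).

Step 1: Compute V_q(n, t) = Σ_{j=0}^2 C(n, j) (q−1)^j.
  j = 0: C(9,0)·(3)^0 = 1·1 = 1.
  j = 1: C(9,1)·(3)^1 = 9·3 = 27.
  j = 2: C(9,2)·(3)^2 = 36·9 = 324.
  V_q(n, t) = 1 + 27 + 324 = 352.
Step 2: q^n = 4^9 = 262144.
Step 3: Hamming bound ⌊q^n / V_q(n,t)⌋ = ⌊262144/352⌋ = 744.
Step 4: Compare |C| = 748 to 744: violated.
The claimed |C| lies above the Hamming bound, so no 4-ary code of length 9 with d ≥ 5 can have 748 codewords.


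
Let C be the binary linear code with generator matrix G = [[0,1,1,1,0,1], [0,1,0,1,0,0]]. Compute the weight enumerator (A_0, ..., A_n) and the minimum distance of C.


Weight distribution: A_0 = 1, A_2 = 2, A_4 = 1. Minimum distance d = 2.

Enumerate all 2^2 = 4 messages m ∈ F_2^2.
For each, compute codeword c = mG in F_2^6, then tally its weight.
  m = 00 → c = 000000, weight = 0.
  m = 10 → c = 011101, weight = 4.
  m = 01 → c = 010100, weight = 2.
  m = 11 → c = 001001, weight = 2.
Tally weights:
  weight 0: 1 codewords.
  weight 2: 2 codewords.
  weight 4: 1 codewords.
Minimum distance d = smallest w > 0 with A_w > 0 = 2.
Sanity: Σ A_w = 4 = 2^2 = 4 ✓.


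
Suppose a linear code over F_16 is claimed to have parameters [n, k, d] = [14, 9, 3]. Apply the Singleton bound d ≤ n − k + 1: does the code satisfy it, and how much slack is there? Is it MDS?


Singleton RHS = n − k + 1 = 6, slack = 3, bound satisfied, not MDS.

Singleton bound: d ≤ n − k + 1.
Here n = 14, k = 9, so n − k + 1 = 6.
Given d = 3, check d ≤ 6: YES.
Slack = (n − k + 1) − d = 3.
The code is NOT MDS (slack = 3 > 0).
Description: the claimed parameters are [14, 9, 3]_16; such a code would be non-MDS.


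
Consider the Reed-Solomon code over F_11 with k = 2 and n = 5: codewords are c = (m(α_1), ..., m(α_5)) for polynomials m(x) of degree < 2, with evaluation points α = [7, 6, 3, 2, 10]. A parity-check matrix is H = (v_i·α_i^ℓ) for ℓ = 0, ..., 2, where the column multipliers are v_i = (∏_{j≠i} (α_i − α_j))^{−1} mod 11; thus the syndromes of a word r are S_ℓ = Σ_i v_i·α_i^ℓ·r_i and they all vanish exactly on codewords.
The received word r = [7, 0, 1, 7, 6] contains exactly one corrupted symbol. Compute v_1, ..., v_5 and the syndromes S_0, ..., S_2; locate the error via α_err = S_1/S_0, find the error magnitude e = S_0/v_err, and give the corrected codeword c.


S = (4, 8, 5), error at position 4, error magnitude e = 2, c = [7, 0, 1, 5, 6].

Step 1: column multipliers v_i = (∏_{j≠i}(α_i − α_j))^{−1} mod 11.
  i = 1 (α = 7): (7−6)(7−3)(7−2)(7−10) = 1·4·5·(−3) = −60 ≡ 6, so v_1 = 6^{−1} = 2 (mod 11).
  i = 2 (α = 6): (6−7)(6−3)(6−2)(6−10) = (−1)·3·4·(−4) = 48 ≡ 4, so v_2 = 4^{−1} = 3 (mod 11).
  i = 3 (α = 3): (3−7)(3−6)(3−2)(3−10) = (−4)·(−3)·1·(−7) = −84 ≡ 4, so v_3 = 4^{−1} = 3 (mod 11).
  i = 4 (α = 2): (2−7)(2−6)(2−3)(2−10) = (−5)·(−4)·(−1)·(−8) = 160 ≡ 6, so v_4 = 6^{−1} = 2 (mod 11).
  i = 5 (α = 10): (10−7)(10−6)(10−3)(10−2) = 3·4·7·8 = 672 ≡ 1, so v_5 = 1^{−1} = 1 (mod 11).
  v = [2, 3, 3, 2, 1].
Step 2: syndromes of r = [7, 0, 1, 7, 6] (all sums mod 11).
  S_0 = Σ v_i r_i = 2·7 + 3·0 + 3·1 + 2·7 + 1·6 = 37 ≡ 4.
  S_1 = Σ v_i α_i r_i = 2·7·7 + 3·6·0 + 3·3·1 + 2·2·7 + 1·10·6 = 195 ≡ 8.
  α_i^2 mod 11 = [5, 3, 9, 4, 1].
  S_2 = Σ v_i α_i^2 r_i = 2·5·7 + 3·3·0 + 3·9·1 + 2·4·7 + 1·1·6 = 159 ≡ 5.
  S = (4, 8, 5) ≠ 0, so r is not a codeword (an error is present).
Step 3: locate the error. For a single error e at position i, S_ℓ = v_i·e·α_i^ℓ, so α_err = S_1/S_0.
  S_0^{−1} = 4^{−1} = 3 (mod 11), so α_err = 8·3 = 24 ≡ 2 = α_4. Error position i = 4.
  Consistency check: S_2/S_1 = 5·7 = 35 ≡ 2 = α_err ✓ (single-error assumption holds).
Step 4: error magnitude e = S_0/v_4 = S_0·∏_{j≠4}(α_4 − α_j) = 4·6 = 24 ≡ 2 (mod 11).
Step 5: correct position 4: c_4 = r_4 − e = 7 − 2 ≡ 5 (mod 11). Hence c = [7, 0, 1, 5, 6].
  Check: interpolating c through the α_i gives m(x) = 2 + 7·x (degree < 2) with m(α_i) = c_i for every i, so c is indeed a codeword.


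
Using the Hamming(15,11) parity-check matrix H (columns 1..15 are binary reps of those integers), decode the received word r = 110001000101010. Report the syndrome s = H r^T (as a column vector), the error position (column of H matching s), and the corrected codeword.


s = (1, 1, 0, 1)^T, error position = 13, corrected codeword c = 110001000101110

Compute s = H r^T mod 2 one row at a time:
  s_1 = 0 + 0 + 1 + 0 + 1 + 0 + 1 + 0 = 3 ≡ 1 (mod 2).
  s_2 = 0 + 0 + 1 + 0 + 1 + 0 + 1 + 0 = 3 ≡ 1 (mod 2).
  s_3 = 1 + 0 + 1 + 0 + 1 + 0 + 1 + 0 = 4 ≡ 0 (mod 2).
  s_4 = 1 + 0 + 0 + 0 + 0 + 0 + 0 + 0 = 1 ≡ 1 (mod 2).
s = (1, 1, 0, 1)^T — this equals column 13 of H (binary 1101), so error is at position 13.
Correct: flip bit 13 of r = 110001000101010 to get c = 110001000101110.


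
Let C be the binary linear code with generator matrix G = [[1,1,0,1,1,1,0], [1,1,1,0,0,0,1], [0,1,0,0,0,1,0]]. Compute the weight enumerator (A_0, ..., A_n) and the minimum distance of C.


Weight distribution: A_0 = 1, A_2 = 1, A_3 = 1, A_4 = 2, A_5 = 3. Minimum distance d = 2.

Enumerate all 2^3 = 8 messages m ∈ F_2^3.
For each, compute codeword c = mG in F_2^7, then tally its weight.
  m = 000 → c = 0000000, weight = 0.
  m = 100 → c = 1101110, weight = 5.
  m = 010 → c = 1110001, weight = 4.
  m = 110 → c = 0011111, weight = 5.
  m = 001 → c = 0100010, weight = 2.
  m = 101 → c = 1001100, weight = 3.
  m = 011 → c = 1010011, weight = 4.
  m = 111 → c = 0111101, weight = 5.
Tally weights:
  weight 0: 1 codewords.
  weight 2: 1 codewords.
  weight 3: 1 codewords.
  weight 4: 2 codewords.
  weight 5: 3 codewords.
Minimum distance d = smallest w > 0 with A_w > 0 = 2.
Sanity: Σ A_w = 8 = 2^3 = 8 ✓.


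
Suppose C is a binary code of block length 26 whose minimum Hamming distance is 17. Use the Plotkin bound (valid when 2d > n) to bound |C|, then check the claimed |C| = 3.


Plotkin bound M ≤ 4; given |C| = 3 ≤ bound (satisfied).

Check applicability: 2d = 34, n = 26.
2d − n = 8 > 0, so Plotkin applies.
Compute d/(2d−n) = 17/8 ≈ 2.1250.
⌊d/(2d−n)⌋ = 2.
Plotkin bound: M ≤ 2·2 = 4.
Given |C| = 3, check: satisfied.
This |C| is below the Plotkin bound.


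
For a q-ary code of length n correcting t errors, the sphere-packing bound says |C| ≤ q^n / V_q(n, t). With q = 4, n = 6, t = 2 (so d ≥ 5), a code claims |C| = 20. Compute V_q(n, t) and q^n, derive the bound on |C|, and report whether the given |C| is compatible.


V_q(n, t) = 154, q^n = 4096, Hamming bound = 26, |C| = 20 ≤ bound (satisfied).

Step 1: Compute V_q(n, t) = Σ_{j=0}^2 C(n, j) (q−1)^j.
  j = 0: C(6,0)·(3)^0 = 1·1 = 1.
  j = 1: C(6,1)·(3)^1 = 6·3 = 18.
  j = 2: C(6,2)·(3)^2 = 15·9 = 135.
  V_q(n, t) = 1 + 18 + 135 = 154.
Step 2: q^n = 4^6 = 4096.
Step 3: Hamming bound ⌊q^n / V_q(n,t)⌋ = ⌊4096/154⌋ = 26.
Step 4: Compare |C| = 20 to 26: satisfied.
The claimed |C| lies below the Hamming bound.


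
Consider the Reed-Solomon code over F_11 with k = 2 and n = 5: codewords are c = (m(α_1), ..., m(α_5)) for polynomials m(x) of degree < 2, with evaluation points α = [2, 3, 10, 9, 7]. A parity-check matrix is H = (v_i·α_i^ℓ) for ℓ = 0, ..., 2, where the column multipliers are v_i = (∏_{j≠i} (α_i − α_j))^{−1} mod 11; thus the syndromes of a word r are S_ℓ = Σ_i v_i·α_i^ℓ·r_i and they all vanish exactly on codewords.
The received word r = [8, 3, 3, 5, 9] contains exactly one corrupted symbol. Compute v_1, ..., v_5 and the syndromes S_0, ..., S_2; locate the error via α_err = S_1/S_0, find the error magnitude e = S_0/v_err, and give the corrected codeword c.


S = (1, 3, 9), error at position 2, error magnitude e = 8, c = [8, 6, 3, 5, 9].

Step 1: column multipliers v_i = (∏_{j≠i}(α_i − α_j))^{−1} mod 11.
  i = 1 (α = 2): (2−3)(2−10)(2−9)(2−7) = (−1)·(−8)·(−7)·(−5) = 280 ≡ 5, so v_1 = 5^{−1} = 9 (mod 11).
  i = 2 (α = 3): (3−2)(3−10)(3−9)(3−7) = 1·(−7)·(−6)·(−4) = −168 ≡ 8, so v_2 = 8^{−1} = 7 (mod 11).
  i = 3 (α = 10): (10−2)(10−3)(10−9)(10−7) = 8·7·1·3 = 168 ≡ 3, so v_3 = 3^{−1} = 4 (mod 11).
  i = 4 (α = 9): (9−2)(9−3)(9−10)(9−7) = 7·6·(−1)·2 = −84 ≡ 4, so v_4 = 4^{−1} = 3 (mod 11).
  i = 5 (α = 7): (7−2)(7−3)(7−10)(7−9) = 5·4·(−3)·(−2) = 120 ≡ 10, so v_5 = 10^{−1} = 10 (mod 11).
  v = [9, 7, 4, 3, 10].
Step 2: syndromes of r = [8, 3, 3, 5, 9] (all sums mod 11).
  S_0 = Σ v_i r_i = 9·8 + 7·3 + 4·3 + 3·5 + 10·9 = 210 ≡ 1.
  S_1 = Σ v_i α_i r_i = 9·2·8 + 7·3·3 + 4·10·3 + 3·9·5 + 10·7·9 = 1092 ≡ 3.
  α_i^2 mod 11 = [4, 9, 1, 4, 5].
  S_2 = Σ v_i α_i^2 r_i = 9·4·8 + 7·9·3 + 4·1·3 + 3·4·5 + 10·5·9 = 999 ≡ 9.
  S = (1, 3, 9) ≠ 0, so r is not a codeword (an error is present).
Step 3: locate the error. For a single error e at position i, S_ℓ = v_i·e·α_i^ℓ, so α_err = S_1/S_0.
  S_0^{−1} = 1^{−1} = 1 (mod 11), so α_err = 3·1 = 3 ≡ 3 = α_2. Error position i = 2.
  Consistency check: S_2/S_1 = 9·4 = 36 ≡ 3 = α_err ✓ (single-error assumption holds).
Step 4: error magnitude e = S_0/v_2 = S_0·∏_{j≠2}(α_2 − α_j) = 1·8 = 8 ≡ 8 (mod 11).
Step 5: correct position 2: c_2 = r_2 − e = 3 − 8 ≡ 6 (mod 11). Hence c = [8, 6, 3, 5, 9].
  Check: interpolating c through the α_i gives m(x) = 1 + 9·x (degree < 2) with m(α_i) = c_i for every i, so c is indeed a codeword.


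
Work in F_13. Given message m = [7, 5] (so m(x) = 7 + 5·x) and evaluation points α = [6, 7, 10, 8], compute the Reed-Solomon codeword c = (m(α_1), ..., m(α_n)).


c = [11, 3, 5, 8]

Message polynomial: m(x) = 7 + 5·x (mod 13).
For each evaluation point α_i, compute m(α_i) mod 13:
  α_1 = 6: Horner steps 5 → 11, so m(6) = 11.
  α_2 = 7: Horner steps 5 → 3, so m(7) = 3.
  α_3 = 10: Horner steps 5 → 5, so m(10) = 5.
  α_4 = 8: Horner steps 5 → 8, so m(8) = 8.
Codeword c = [11, 3, 5, 8] ∈ F_13^4.


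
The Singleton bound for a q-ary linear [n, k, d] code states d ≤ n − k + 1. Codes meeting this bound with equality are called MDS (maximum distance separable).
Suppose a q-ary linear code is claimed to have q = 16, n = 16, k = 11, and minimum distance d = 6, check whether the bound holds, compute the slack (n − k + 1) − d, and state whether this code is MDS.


Singleton RHS = n − k + 1 = 6, slack = 0, bound satisfied, MDS.

Singleton bound: d ≤ n − k + 1.
Here n = 16, k = 11, so n − k + 1 = 6.
Given d = 6, check d ≤ 6: YES.
Slack = (n − k + 1) − d = 0.
The code is MDS (slack = 0).
Description: the claimed parameters are [16, 11, 6]_16; such a code would be MDS (meets Singleton bound).


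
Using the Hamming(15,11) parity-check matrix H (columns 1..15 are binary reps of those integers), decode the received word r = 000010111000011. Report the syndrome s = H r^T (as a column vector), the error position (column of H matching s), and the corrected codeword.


s = (0, 0, 1, 0)^T, error position = 2, corrected codeword c = 010010111000011

Compute s = H r^T mod 2 one row at a time:
  s_1 = 1 + 1 + 0 + 0 + 0 + 0 + 1 + 1 = 4 ≡ 0 (mod 2).
  s_2 = 0 + 1 + 0 + 1 + 0 + 0 + 1 + 1 = 4 ≡ 0 (mod 2).
  s_3 = 0 + 0 + 0 + 1 + 0 + 0 + 1 + 1 = 3 ≡ 1 (mod 2).
  s_4 = 0 + 0 + 1 + 1 + 1 + 0 + 0 + 1 = 4 ≡ 0 (mod 2).
s = (0, 0, 1, 0)^T — this equals column 2 of H (binary 0010), so error is at position 2.
Correct: flip bit 2 of r = 000010111000011 to get c = 010010111000011.
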